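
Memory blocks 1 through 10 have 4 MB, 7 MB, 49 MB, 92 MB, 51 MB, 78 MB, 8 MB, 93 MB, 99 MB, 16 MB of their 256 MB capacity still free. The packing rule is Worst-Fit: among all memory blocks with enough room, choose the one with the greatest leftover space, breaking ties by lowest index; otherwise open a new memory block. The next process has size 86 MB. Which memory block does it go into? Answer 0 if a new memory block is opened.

9

Memory blocks with room: memory block 4 (92 MB), memory block 8 (93 MB), memory block 9 (99 MB).
Most room is memory block 9 with 99 MB free.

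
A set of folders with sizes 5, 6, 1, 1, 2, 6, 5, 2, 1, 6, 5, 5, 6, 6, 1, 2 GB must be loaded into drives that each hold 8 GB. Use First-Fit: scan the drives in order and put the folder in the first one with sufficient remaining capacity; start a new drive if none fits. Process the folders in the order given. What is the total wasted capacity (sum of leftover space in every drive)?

12

5 GB → drive 1 (remaining 3 GB)
6 GB → drive 2 (remaining 2 GB)
1 GB → drive 1 (remaining 2 GB)
1 GB → drive 1 (remaining 1 GB)
2 GB → drive 2 (remaining 0 GB)
6 GB → drive 3 (remaining 2 GB)
5 GB → drive 4 (remaining 3 GB)
2 GB → drive 3 (remaining 0 GB)
1 GB → drive 1 (remaining 0 GB)
6 GB → drive 5 (remaining 2 GB)
5 GB → drive 6 (remaining 3 GB)
5 GB → drive 7 (remaining 3 GB)
6 GB → drive 8 (remaining 2 GB)
6 GB → drive 9 (remaining 2 GB)
1 GB → drive 4 (remaining 2 GB)
2 GB → drive 4 (remaining 0 GB)
9 drives × 8 GB = 72 GB; used 60 GB; unused 12 GB.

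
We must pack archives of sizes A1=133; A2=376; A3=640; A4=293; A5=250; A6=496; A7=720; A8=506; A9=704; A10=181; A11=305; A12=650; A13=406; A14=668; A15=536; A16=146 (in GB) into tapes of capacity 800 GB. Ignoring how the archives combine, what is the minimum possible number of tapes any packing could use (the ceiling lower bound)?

9 tapes

Total size = 133 + 376 + 640 + 293 + 250 + 496 + 720 + 506 + 704 + 181 + 305 + 650 + 406 + 668 + 536 + 146 = 7010 GB.
⌈7010 / 800⌉ = 9.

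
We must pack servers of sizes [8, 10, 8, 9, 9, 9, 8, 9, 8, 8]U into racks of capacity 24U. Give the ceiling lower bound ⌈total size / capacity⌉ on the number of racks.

Total size = 8 + 10 + 8 + 9 + 9 + 9 + 8 + 9 + 8 + 8 = 86U.
⌈86 / 24⌉ = 4.

4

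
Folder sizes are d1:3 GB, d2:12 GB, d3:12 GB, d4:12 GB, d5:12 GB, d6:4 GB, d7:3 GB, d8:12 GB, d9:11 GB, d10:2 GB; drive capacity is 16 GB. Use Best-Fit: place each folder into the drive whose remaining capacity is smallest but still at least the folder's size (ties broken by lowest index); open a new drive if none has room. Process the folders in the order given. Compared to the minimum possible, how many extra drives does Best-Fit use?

0

Best-Fit: [3,12] [12,4] [12,3] [12,2] [12] [11] → 6 drives.
Total size 83 GB; any packing needs at least ⌈83/16⌉ = 6 drives.
So 6 is already optimal.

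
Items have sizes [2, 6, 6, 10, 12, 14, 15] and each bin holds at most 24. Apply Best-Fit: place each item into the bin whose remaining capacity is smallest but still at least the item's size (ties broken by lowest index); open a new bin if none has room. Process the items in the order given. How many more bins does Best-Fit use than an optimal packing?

1

Best-Fit: [2,6,6,10] [12] [14] [15] → 4 bins.
Total size 65; any packing needs at least ⌈65/24⌉ = 3 bins.
An optimal packing achieves that bound: [15,6,2] [14,10] [12,6] → 3 bins.
Excess: 4 − 3 = 1.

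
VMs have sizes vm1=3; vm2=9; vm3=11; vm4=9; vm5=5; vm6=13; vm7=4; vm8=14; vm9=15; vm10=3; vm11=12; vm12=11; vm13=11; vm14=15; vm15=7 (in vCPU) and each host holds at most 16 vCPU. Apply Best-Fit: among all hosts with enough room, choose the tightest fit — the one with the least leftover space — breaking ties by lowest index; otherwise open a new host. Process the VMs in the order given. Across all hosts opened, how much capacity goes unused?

18

Put vm1 (3 vCPU) in host 1; 13 vCPU remain.
Put vm2 (9 vCPU) in host 1; 4 vCPU remain.
Put vm3 (11 vCPU) in host 2; 5 vCPU remain.
Put vm4 (9 vCPU) in host 3; 7 vCPU remain.
Put vm5 (5 vCPU) in host 2; 0 vCPU remain.
Put vm6 (13 vCPU) in host 4; 3 vCPU remain.
Put vm7 (4 vCPU) in host 1; 0 vCPU remain.
Put vm8 (14 vCPU) in host 5; 2 vCPU remain.
Put vm9 (15 vCPU) in host 6; 1 vCPU remain.
Put vm10 (3 vCPU) in host 4; 0 vCPU remain.
Put vm11 (12 vCPU) in host 7; 4 vCPU remain.
Put vm12 (11 vCPU) in host 8; 5 vCPU remain.
Put vm13 (11 vCPU) in host 9; 5 vCPU remain.
Put vm14 (15 vCPU) in host 10; 1 vCPU remain.
Put vm15 (7 vCPU) in host 3; 0 vCPU remain.
10 hosts × 16 vCPU = 160 vCPU; used 142 vCPU; unused 18 vCPU.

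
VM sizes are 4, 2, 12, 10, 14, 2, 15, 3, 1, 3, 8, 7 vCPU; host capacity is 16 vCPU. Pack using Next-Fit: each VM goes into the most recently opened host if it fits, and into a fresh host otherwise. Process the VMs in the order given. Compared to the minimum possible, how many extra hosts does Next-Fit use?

Next-Fit: [4,2] [12] [10] [14,2] [15] [3,1,3,8] [7] → 7 hosts.
Total size 81 vCPU; any packing needs at least ⌈81/16⌉ = 6 hosts.
An optimal packing achieves that bound: [15,1] [14,2] [12,4] [10,3,3] [8,7] [2] → 6 hosts.
Excess: 7 − 6 = 1.

1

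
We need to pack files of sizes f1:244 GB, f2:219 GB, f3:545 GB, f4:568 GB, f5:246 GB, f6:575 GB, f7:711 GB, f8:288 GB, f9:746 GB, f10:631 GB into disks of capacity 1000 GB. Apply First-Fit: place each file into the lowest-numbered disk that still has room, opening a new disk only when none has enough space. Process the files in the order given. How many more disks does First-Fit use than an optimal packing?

First-Fit: [244,219,246,288] [545] [568] [575] [711] [746] [631] → 7 disks.
6 files exceed 500 GB (half the capacity), and no two of those can share a disk, so at least 6 disks are needed.
An optimal packing achieves that bound: [746,246] [711,288] [631,244] [575,219] [568] [545] → 6 disks.
Excess: 7 − 6 = 1.

1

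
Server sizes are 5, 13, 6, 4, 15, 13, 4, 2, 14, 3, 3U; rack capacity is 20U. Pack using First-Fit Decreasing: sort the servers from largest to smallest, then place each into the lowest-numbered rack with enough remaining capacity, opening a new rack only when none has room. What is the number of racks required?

5

Sorted descending: 15, 14, 13, 13, 6, 5, 4, 4, 3, 3, 2.
Put 15U in rack 1; 5U remain.
Put 14U in rack 2; 6U remain.
Put 13U in rack 3; 7U remain.
Put 13U in rack 4; 7U remain.
Put 6U in rack 2; 0U remain.
Put 5U in rack 1; 0U remain.
Put 4U in rack 3; 3U remain.
Put 4U in rack 4; 3U remain.
Put 3U in rack 3; 0U remain.
Put 3U in rack 4; 0U remain.
Put 2U in rack 5; 18U remain.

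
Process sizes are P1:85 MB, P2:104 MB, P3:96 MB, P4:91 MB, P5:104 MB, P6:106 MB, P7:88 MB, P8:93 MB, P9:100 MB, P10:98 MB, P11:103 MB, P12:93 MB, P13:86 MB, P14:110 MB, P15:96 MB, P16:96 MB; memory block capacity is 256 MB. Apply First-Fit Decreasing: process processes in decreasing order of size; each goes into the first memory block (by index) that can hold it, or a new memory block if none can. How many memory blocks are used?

8 memory blocks

Sorted descending: 110, 106, 104, 104, 103, 100, 98, 96, 96, 96, 93, 93, 91, 88, 86, 85.
Put 110 MB in memory block 1; 146 MB remain.
Put 106 MB in memory block 1; 40 MB remain.
Put 104 MB in memory block 2; 152 MB remain.
Put 104 MB in memory block 2; 48 MB remain.
Put 103 MB in memory block 3; 153 MB remain.
Put 100 MB in memory block 3; 53 MB remain.
Put 98 MB in memory block 4; 158 MB remain.
Put 96 MB in memory block 4; 62 MB remain.
Put 96 MB in memory block 5; 160 MB remain.
Put 96 MB in memory block 5; 64 MB remain.
Put 93 MB in memory block 6; 163 MB remain.
Put 93 MB in memory block 6; 70 MB remain.
Put 91 MB in memory block 7; 165 MB remain.
Put 88 MB in memory block 7; 77 MB remain.
Put 86 MB in memory block 8; 170 MB remain.
Put 85 MB in memory block 8; 85 MB remain.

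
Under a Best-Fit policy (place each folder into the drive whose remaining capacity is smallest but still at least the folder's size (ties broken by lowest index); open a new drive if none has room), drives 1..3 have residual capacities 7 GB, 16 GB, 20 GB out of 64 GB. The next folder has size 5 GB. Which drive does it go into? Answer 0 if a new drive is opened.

1

Drives with room: drive 1 (7 GB), drive 2 (16 GB), drive 3 (20 GB).
Tightest fit is drive 1 with 7 GB free.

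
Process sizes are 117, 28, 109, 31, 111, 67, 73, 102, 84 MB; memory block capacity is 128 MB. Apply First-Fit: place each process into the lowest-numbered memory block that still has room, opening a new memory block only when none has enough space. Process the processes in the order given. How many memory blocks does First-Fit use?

117 MB → memory block 1 (remaining 11 MB)
28 MB → memory block 2 (remaining 100 MB)
109 MB → memory block 3 (remaining 19 MB)
31 MB → memory block 2 (remaining 69 MB)
111 MB → memory block 4 (remaining 17 MB)
67 MB → memory block 2 (remaining 2 MB)
73 MB → memory block 5 (remaining 55 MB)
102 MB → memory block 6 (remaining 26 MB)
84 MB → memory block 7 (remaining 44 MB)

7 memory blocks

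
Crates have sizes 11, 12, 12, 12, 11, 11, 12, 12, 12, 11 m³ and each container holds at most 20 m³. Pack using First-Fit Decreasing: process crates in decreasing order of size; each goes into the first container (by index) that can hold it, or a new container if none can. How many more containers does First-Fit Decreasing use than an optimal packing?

0

First-Fit Decreasing: [12] [12] [12] [12] [12] [12] [11] [11] [11] [11] → 10 containers.
10 crates exceed 10 m³ (half the capacity), and no two of those can share a container, so at least 10 containers are needed.
So 10 is already optimal.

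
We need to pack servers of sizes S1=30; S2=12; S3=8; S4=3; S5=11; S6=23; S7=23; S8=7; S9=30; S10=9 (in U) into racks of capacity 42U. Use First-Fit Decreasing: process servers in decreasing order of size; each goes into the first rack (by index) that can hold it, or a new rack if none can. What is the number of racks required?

4 racks

Sorted descending: 30, 30, 23, 23, 12, 11, 9, 8, 7, 3.
30U → rack 1 (remaining 12U)
30U → rack 2 (remaining 12U)
23U → rack 3 (remaining 19U)
23U → rack 4 (remaining 19U)
12U → rack 1 (remaining 0U)
11U → rack 2 (remaining 1U)
9U → rack 3 (remaining 10U)
8U → rack 3 (remaining 2U)
7U → rack 4 (remaining 12U)
3U → rack 4 (remaining 9U)
Final racks: [30,12] [30,11] [23,9,8] [23,7,3].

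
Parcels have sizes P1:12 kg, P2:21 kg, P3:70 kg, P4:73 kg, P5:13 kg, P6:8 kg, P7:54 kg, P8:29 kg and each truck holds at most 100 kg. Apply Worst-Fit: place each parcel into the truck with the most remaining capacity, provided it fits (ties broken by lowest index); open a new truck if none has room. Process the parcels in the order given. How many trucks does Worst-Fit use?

Put P1 (12 kg) in truck 1; 88 kg remain.
Put P2 (21 kg) in truck 1; 67 kg remain.
Put P3 (70 kg) in truck 2; 30 kg remain.
Put P4 (73 kg) in truck 3; 27 kg remain.
Put P5 (13 kg) in truck 1; 54 kg remain.
Put P6 (8 kg) in truck 1; 46 kg remain.
Put P7 (54 kg) in truck 4; 46 kg remain.
Put P8 (29 kg) in truck 1; 17 kg remain.
Final trucks: [12,21,13,8,29] [70] [73] [54].

4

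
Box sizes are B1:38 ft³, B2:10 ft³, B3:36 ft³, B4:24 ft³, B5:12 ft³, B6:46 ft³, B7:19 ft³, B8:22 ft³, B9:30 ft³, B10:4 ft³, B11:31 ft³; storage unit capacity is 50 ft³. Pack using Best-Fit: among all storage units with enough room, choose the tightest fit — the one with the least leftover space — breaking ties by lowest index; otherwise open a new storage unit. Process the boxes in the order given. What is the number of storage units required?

7

B1 (38 ft³) → storage unit 1 (remaining 12 ft³)
B2 (10 ft³) → storage unit 1 (remaining 2 ft³)
B3 (36 ft³) → storage unit 2 (remaining 14 ft³)
B4 (24 ft³) → storage unit 3 (remaining 26 ft³)
B5 (12 ft³) → storage unit 2 (remaining 2 ft³)
B6 (46 ft³) → storage unit 4 (remaining 4 ft³)
B7 (19 ft³) → storage unit 3 (remaining 7 ft³)
B8 (22 ft³) → storage unit 5 (remaining 28 ft³)
B9 (30 ft³) → storage unit 6 (remaining 20 ft³)
B10 (4 ft³) → storage unit 4 (remaining 0 ft³)
B11 (31 ft³) → storage unit 7 (remaining 19 ft³)
Final storage units: [38,10] [36,12] [24,19] [46,4] [22] [30] [31].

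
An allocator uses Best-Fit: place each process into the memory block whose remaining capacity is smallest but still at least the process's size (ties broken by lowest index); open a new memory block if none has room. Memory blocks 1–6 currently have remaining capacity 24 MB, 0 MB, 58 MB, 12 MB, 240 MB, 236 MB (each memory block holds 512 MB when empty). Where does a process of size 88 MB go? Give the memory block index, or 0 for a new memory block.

6

Memory blocks with room: memory block 5 (240 MB), memory block 6 (236 MB).
Tightest fit is memory block 6 with 236 MB free.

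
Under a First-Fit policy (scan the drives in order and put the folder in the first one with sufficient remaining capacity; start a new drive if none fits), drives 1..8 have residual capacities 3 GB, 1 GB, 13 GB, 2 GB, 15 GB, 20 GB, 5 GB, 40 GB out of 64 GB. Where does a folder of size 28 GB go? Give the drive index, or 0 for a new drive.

Drives with room: drive 8 (40 GB).
The first with room is drive 8.

8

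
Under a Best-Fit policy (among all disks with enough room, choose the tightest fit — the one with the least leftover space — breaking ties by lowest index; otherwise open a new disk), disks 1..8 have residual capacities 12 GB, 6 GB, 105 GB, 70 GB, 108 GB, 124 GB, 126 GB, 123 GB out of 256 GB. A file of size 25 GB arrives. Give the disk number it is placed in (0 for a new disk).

4

Disks with room: disk 3 (105 GB), disk 4 (70 GB), disk 5 (108 GB), disk 6 (124 GB), disk 7 (126 GB), disk 8 (123 GB).
Tightest fit is disk 4 with 70 GB free.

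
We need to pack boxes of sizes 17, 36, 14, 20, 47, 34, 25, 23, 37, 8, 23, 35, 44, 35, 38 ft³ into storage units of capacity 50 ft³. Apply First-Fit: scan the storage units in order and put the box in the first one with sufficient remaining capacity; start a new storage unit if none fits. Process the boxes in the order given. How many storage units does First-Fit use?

17 ft³ → storage unit 1 (remaining 33 ft³)
36 ft³ → storage unit 2 (remaining 14 ft³)
14 ft³ → storage unit 1 (remaining 19 ft³)
20 ft³ → storage unit 3 (remaining 30 ft³)
47 ft³ → storage unit 4 (remaining 3 ft³)
34 ft³ → storage unit 5 (remaining 16 ft³)
25 ft³ → storage unit 3 (remaining 5 ft³)
23 ft³ → storage unit 6 (remaining 27 ft³)
37 ft³ → storage unit 7 (remaining 13 ft³)
8 ft³ → storage unit 1 (remaining 11 ft³)
23 ft³ → storage unit 6 (remaining 4 ft³)
35 ft³ → storage unit 8 (remaining 15 ft³)
44 ft³ → storage unit 9 (remaining 6 ft³)
35 ft³ → storage unit 10 (remaining 15 ft³)
38 ft³ → storage unit 11 (remaining 12 ft³)
Final storage units: [17,14,8] [36] [20,25] [47] [34] [23,23] [37] [35] [44] [35] [38].

11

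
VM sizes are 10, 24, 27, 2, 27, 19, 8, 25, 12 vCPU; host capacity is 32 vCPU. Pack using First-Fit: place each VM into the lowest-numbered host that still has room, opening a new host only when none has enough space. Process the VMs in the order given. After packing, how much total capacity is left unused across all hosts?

38

host 1: place 10 vCPU, 22 vCPU left
host 2: place 24 vCPU, 8 vCPU left
host 3: place 27 vCPU, 5 vCPU left
host 1: place 2 vCPU, 20 vCPU left
host 4: place 27 vCPU, 5 vCPU left
host 1: place 19 vCPU, 1 vCPU left
host 2: place 8 vCPU, 0 vCPU left
host 5: place 25 vCPU, 7 vCPU left
host 6: place 12 vCPU, 20 vCPU left
6 hosts × 32 vCPU = 192 vCPU; used 154 vCPU; unused 38 vCPU.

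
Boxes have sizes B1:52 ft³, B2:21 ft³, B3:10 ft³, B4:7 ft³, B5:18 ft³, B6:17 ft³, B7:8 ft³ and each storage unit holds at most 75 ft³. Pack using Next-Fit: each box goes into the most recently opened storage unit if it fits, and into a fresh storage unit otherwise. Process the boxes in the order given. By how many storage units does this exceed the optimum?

Next-Fit: [52,21] [10,7,18,17,8] → 2 storage units.
Total size 133 ft³; any packing needs at least ⌈133/75⌉ = 2 storage units.
So 2 is already optimal.

0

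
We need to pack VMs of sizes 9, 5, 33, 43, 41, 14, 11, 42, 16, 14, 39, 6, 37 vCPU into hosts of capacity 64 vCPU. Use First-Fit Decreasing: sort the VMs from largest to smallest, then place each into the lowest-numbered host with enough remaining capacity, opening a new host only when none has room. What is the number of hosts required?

Sorted descending: 43, 42, 41, 39, 37, 33, 16, 14, 14, 11, 9, 6, 5.
Put 43 vCPU in host 1; 21 vCPU remain.
Put 42 vCPU in host 2; 22 vCPU remain.
Put 41 vCPU in host 3; 23 vCPU remain.
Put 39 vCPU in host 4; 25 vCPU remain.
Put 37 vCPU in host 5; 27 vCPU remain.
Put 33 vCPU in host 6; 31 vCPU remain.
Put 16 vCPU in host 1; 5 vCPU remain.
Put 14 vCPU in host 2; 8 vCPU remain.
Put 14 vCPU in host 3; 9 vCPU remain.
Put 11 vCPU in host 4; 14 vCPU remain.
Put 9 vCPU in host 3; 0 vCPU remain.
Put 6 vCPU in host 2; 2 vCPU remain.
Put 5 vCPU in host 1; 0 vCPU remain.

6 hosts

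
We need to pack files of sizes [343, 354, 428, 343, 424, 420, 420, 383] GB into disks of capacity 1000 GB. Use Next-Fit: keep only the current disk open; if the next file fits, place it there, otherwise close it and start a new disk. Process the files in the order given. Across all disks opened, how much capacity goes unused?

885

disk 1: place 343 GB, 657 GB left
disk 1: place 354 GB, 303 GB left
disk 2: place 428 GB, 572 GB left
disk 2: place 343 GB, 229 GB left
disk 3: place 424 GB, 576 GB left
disk 3: place 420 GB, 156 GB left
disk 4: place 420 GB, 580 GB left
disk 4: place 383 GB, 197 GB left
4 disks × 1000 GB = 4000 GB; used 3115 GB; unused 885 GB.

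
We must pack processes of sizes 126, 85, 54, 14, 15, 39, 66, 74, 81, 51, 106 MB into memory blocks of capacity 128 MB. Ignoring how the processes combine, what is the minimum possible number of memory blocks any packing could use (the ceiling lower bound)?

Total size = 126 + 85 + 54 + 14 + 15 + 39 + 66 + 74 + 81 + 51 + 106 = 711 MB.
⌈711 / 128⌉ = 6.

6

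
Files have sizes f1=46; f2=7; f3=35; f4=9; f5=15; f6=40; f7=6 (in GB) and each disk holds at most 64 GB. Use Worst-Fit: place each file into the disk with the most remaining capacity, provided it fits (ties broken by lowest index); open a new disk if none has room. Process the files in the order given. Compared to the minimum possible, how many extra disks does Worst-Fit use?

0

Worst-Fit: [46,7] [35,9,15] [40,6] → 3 disks.
Total size 158 GB; any packing needs at least ⌈158/64⌉ = 3 disks.
So 3 is already optimal.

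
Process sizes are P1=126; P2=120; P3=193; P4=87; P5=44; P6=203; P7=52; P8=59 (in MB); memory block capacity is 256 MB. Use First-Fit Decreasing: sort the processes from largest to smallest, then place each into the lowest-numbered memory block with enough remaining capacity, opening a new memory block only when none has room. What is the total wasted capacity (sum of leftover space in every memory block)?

Sorted descending: 203, 193, 126, 120, 87, 59, 52, 44.
203 MB → memory block 1 (remaining 53 MB)
193 MB → memory block 2 (remaining 63 MB)
126 MB → memory block 3 (remaining 130 MB)
120 MB → memory block 3 (remaining 10 MB)
87 MB → memory block 4 (remaining 169 MB)
59 MB → memory block 2 (remaining 4 MB)
52 MB → memory block 1 (remaining 1 MB)
44 MB → memory block 4 (remaining 125 MB)
4 memory blocks × 256 MB = 1024 MB; used 884 MB; unused 140 MB.

140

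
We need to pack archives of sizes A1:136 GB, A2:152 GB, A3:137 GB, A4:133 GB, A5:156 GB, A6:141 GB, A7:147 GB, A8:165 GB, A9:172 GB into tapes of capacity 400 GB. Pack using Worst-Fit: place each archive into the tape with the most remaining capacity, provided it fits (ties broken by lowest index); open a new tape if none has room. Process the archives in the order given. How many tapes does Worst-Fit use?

5 tapes

Put A1 (136 GB) in tape 1; 264 GB remain.
Put A2 (152 GB) in tape 1; 112 GB remain.
Put A3 (137 GB) in tape 2; 263 GB remain.
Put A4 (133 GB) in tape 2; 130 GB remain.
Put A5 (156 GB) in tape 3; 244 GB remain.
Put A6 (141 GB) in tape 3; 103 GB remain.
Put A7 (147 GB) in tape 4; 253 GB remain.
Put A8 (165 GB) in tape 4; 88 GB remain.
Put A9 (172 GB) in tape 5; 228 GB remain.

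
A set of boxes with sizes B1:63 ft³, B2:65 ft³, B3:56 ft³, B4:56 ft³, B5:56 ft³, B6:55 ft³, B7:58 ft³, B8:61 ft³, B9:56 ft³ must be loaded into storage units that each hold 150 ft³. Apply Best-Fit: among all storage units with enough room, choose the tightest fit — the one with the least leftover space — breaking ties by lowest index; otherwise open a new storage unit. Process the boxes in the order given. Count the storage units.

Put B1 (63 ft³) in storage unit 1; 87 ft³ remain.
Put B2 (65 ft³) in storage unit 1; 22 ft³ remain.
Put B3 (56 ft³) in storage unit 2; 94 ft³ remain.
Put B4 (56 ft³) in storage unit 2; 38 ft³ remain.
Put B5 (56 ft³) in storage unit 3; 94 ft³ remain.
Put B6 (55 ft³) in storage unit 3; 39 ft³ remain.
Put B7 (58 ft³) in storage unit 4; 92 ft³ remain.
Put B8 (61 ft³) in storage unit 4; 31 ft³ remain.
Put B9 (56 ft³) in storage unit 5; 94 ft³ remain.
Final storage units: [63,65] [56,56] [56,55] [58,61] [56].

5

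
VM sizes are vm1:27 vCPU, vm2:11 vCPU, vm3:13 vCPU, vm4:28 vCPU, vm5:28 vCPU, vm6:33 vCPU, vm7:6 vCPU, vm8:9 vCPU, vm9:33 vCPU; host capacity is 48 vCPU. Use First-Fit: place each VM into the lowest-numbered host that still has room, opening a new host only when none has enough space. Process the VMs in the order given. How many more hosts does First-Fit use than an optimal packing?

0

First-Fit: [27,11,6] [13,28] [28,9] [33] [33] → 5 hosts.
5 VMs exceed 24 vCPU (half the capacity), and no two of those can share a host, so at least 5 hosts are needed.
So 5 is already optimal.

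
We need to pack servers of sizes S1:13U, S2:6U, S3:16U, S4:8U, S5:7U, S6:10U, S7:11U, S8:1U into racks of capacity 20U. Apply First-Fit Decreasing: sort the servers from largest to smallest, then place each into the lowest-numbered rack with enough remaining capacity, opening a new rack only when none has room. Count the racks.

Sorted descending: 16, 13, 11, 10, 8, 7, 6, 1.
Put 16U in rack 1; 4U remain.
Put 13U in rack 2; 7U remain.
Put 11U in rack 3; 9U remain.
Put 10U in rack 4; 10U remain.
Put 8U in rack 3; 1U remain.
Put 7U in rack 2; 0U remain.
Put 6U in rack 4; 4U remain.
Put 1U in rack 1; 3U remain.
Final racks: [16,1] [13,7] [11,8] [10,6].

4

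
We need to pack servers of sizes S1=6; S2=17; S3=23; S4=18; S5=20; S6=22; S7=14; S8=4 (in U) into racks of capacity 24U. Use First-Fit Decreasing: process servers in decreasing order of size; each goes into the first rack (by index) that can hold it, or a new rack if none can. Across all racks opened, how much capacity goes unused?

20

Sorted descending: 23, 22, 20, 18, 17, 14, 6, 4.
23U → rack 1 (remaining 1U)
22U → rack 2 (remaining 2U)
20U → rack 3 (remaining 4U)
18U → rack 4 (remaining 6U)
17U → rack 5 (remaining 7U)
14U → rack 6 (remaining 10U)
6U → rack 4 (remaining 0U)
4U → rack 3 (remaining 0U)
6 racks × 24U = 144U; used 124U; unused 20U.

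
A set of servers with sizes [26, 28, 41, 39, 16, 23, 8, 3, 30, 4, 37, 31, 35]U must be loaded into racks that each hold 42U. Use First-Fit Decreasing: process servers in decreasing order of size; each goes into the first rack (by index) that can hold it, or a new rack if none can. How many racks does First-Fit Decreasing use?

Sorted descending: 41, 39, 37, 35, 31, 30, 28, 26, 23, 16, 8, 4, 3.
rack 1: place 41U, 1U left
rack 2: place 39U, 3U left
rack 3: place 37U, 5U left
rack 4: place 35U, 7U left
rack 5: place 31U, 11U left
rack 6: place 30U, 12U left
rack 7: place 28U, 14U left
rack 8: place 26U, 16U left
rack 9: place 23U, 19U left
rack 8: place 16U, 0U left
rack 5: place 8U, 3U left
rack 3: place 4U, 1U left
rack 2: place 3U, 0U left

9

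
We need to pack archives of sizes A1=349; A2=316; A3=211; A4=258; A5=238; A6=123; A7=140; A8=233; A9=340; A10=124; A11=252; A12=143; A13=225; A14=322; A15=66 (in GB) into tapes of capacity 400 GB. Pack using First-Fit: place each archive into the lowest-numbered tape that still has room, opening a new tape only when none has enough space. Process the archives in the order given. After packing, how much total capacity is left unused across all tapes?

Put A1 (349 GB) in tape 1; 51 GB remain.
Put A2 (316 GB) in tape 2; 84 GB remain.
Put A3 (211 GB) in tape 3; 189 GB remain.
Put A4 (258 GB) in tape 4; 142 GB remain.
Put A5 (238 GB) in tape 5; 162 GB remain.
Put A6 (123 GB) in tape 3; 66 GB remain.
Put A7 (140 GB) in tape 4; 2 GB remain.
Put A8 (233 GB) in tape 6; 167 GB remain.
Put A9 (340 GB) in tape 7; 60 GB remain.
Put A10 (124 GB) in tape 5; 38 GB remain.
Put A11 (252 GB) in tape 8; 148 GB remain.
Put A12 (143 GB) in tape 6; 24 GB remain.
Put A13 (225 GB) in tape 9; 175 GB remain.
Put A14 (322 GB) in tape 10; 78 GB remain.
Put A15 (66 GB) in tape 2; 18 GB remain.
10 tapes × 400 GB = 4000 GB; used 3340 GB; unused 660 GB.

660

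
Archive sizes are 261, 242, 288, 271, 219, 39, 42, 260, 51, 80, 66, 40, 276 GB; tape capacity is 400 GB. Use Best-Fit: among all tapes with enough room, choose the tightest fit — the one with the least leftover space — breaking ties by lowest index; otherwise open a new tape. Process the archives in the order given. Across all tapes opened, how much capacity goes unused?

665

261 GB → tape 1 (remaining 139 GB)
242 GB → tape 2 (remaining 158 GB)
288 GB → tape 3 (remaining 112 GB)
271 GB → tape 4 (remaining 129 GB)
219 GB → tape 5 (remaining 181 GB)
39 GB → tape 3 (remaining 73 GB)
42 GB → tape 3 (remaining 31 GB)
260 GB → tape 6 (remaining 140 GB)
51 GB → tape 4 (remaining 78 GB)
80 GB → tape 1 (remaining 59 GB)
66 GB → tape 4 (remaining 12 GB)
40 GB → tape 1 (remaining 19 GB)
276 GB → tape 7 (remaining 124 GB)
7 tapes × 400 GB = 2800 GB; used 2135 GB; unused 665 GB.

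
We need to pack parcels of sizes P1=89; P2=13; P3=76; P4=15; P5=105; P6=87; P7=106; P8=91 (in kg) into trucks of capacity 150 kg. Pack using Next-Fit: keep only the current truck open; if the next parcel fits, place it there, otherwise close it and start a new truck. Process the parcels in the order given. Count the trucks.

P1 (89 kg) → truck 1 (remaining 61 kg)
P2 (13 kg) → truck 1 (remaining 48 kg)
P3 (76 kg) → truck 2 (remaining 74 kg)
P4 (15 kg) → truck 2 (remaining 59 kg)
P5 (105 kg) → truck 3 (remaining 45 kg)
P6 (87 kg) → truck 4 (remaining 63 kg)
P7 (106 kg) → truck 5 (remaining 44 kg)
P8 (91 kg) → truck 6 (remaining 59 kg)
Final trucks: [89,13] [76,15] [105] [87] [106] [91].

6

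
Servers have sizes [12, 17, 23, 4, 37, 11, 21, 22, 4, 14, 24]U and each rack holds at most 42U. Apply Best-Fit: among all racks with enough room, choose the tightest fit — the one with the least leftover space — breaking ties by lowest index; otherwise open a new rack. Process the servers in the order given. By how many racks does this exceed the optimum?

1

Best-Fit: [12,17,4] [23,11] [37,4] [21] [22,14] [24] → 6 racks.
Total size 189U; any packing needs at least ⌈189/42⌉ = 5 racks.
An optimal packing achieves that bound: [37,4] [24,17] [23,14,4] [22,12] [21,11] → 5 racks.
Excess: 6 − 5 = 1.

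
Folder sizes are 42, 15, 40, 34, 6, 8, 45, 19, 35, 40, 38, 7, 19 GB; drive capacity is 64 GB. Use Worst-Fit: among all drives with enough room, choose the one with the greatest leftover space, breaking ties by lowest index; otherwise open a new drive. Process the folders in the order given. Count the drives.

7 drives

42 GB → drive 1 (remaining 22 GB)
15 GB → drive 1 (remaining 7 GB)
40 GB → drive 2 (remaining 24 GB)
34 GB → drive 3 (remaining 30 GB)
6 GB → drive 3 (remaining 24 GB)
8 GB → drive 2 (remaining 16 GB)
45 GB → drive 4 (remaining 19 GB)
19 GB → drive 3 (remaining 5 GB)
35 GB → drive 5 (remaining 29 GB)
40 GB → drive 6 (remaining 24 GB)
38 GB → drive 7 (remaining 26 GB)
7 GB → drive 5 (remaining 22 GB)
19 GB → drive 7 (remaining 7 GB)
Final drives: [42,15] [40,8] [34,6,19] [45] [35,7] [40] [38,19].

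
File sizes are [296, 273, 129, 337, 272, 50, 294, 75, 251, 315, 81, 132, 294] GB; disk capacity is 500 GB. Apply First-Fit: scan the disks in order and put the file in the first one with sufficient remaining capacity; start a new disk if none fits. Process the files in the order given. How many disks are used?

disk 1: place 296 GB, 204 GB left
disk 2: place 273 GB, 227 GB left
disk 1: place 129 GB, 75 GB left
disk 3: place 337 GB, 163 GB left
disk 4: place 272 GB, 228 GB left
disk 1: place 50 GB, 25 GB left
disk 5: place 294 GB, 206 GB left
disk 2: place 75 GB, 152 GB left
disk 6: place 251 GB, 249 GB left
disk 7: place 315 GB, 185 GB left
disk 2: place 81 GB, 71 GB left
disk 3: place 132 GB, 31 GB left
disk 8: place 294 GB, 206 GB left
Final disks: [296,129,50] [273,75,81] [337,132] [272] [294] [251] [315] [294].

8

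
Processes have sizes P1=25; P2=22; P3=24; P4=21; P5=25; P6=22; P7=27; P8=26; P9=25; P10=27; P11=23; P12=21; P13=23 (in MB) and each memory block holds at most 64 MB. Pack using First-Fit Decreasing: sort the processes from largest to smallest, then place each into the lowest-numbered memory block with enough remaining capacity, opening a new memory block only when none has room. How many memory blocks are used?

Sorted descending: 27, 27, 26, 25, 25, 25, 24, 23, 23, 22, 22, 21, 21.
27 MB → memory block 1 (remaining 37 MB)
27 MB → memory block 1 (remaining 10 MB)
26 MB → memory block 2 (remaining 38 MB)
25 MB → memory block 2 (remaining 13 MB)
25 MB → memory block 3 (remaining 39 MB)
25 MB → memory block 3 (remaining 14 MB)
24 MB → memory block 4 (remaining 40 MB)
23 MB → memory block 4 (remaining 17 MB)
23 MB → memory block 5 (remaining 41 MB)
22 MB → memory block 5 (remaining 19 MB)
22 MB → memory block 6 (remaining 42 MB)
21 MB → memory block 6 (remaining 21 MB)
21 MB → memory block 6 (remaining 0 MB)
Final memory blocks: [27,27] [26,25] [25,25] [24,23] [23,22] [22,21,21].

6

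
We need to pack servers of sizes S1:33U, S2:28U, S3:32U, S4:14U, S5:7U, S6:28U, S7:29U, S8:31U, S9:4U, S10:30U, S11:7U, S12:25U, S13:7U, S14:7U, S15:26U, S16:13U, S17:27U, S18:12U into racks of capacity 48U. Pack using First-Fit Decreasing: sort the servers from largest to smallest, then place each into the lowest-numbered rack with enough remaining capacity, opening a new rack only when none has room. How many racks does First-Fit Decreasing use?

Sorted descending: 33, 32, 31, 30, 29, 28, 28, 27, 26, 25, 14, 13, 12, 7, 7, 7, 7, 4.
rack 1: place 33U, 15U left
rack 2: place 32U, 16U left
rack 3: place 31U, 17U left
rack 4: place 30U, 18U left
rack 5: place 29U, 19U left
rack 6: place 28U, 20U left
rack 7: place 28U, 20U left
rack 8: place 27U, 21U left
rack 9: place 26U, 22U left
rack 10: place 25U, 23U left
rack 1: place 14U, 1U left
rack 2: place 13U, 3U left
rack 3: place 12U, 5U left
rack 4: place 7U, 11U left
rack 4: place 7U, 4U left
rack 5: place 7U, 12U left
rack 5: place 7U, 5U left
rack 3: place 4U, 1U left

10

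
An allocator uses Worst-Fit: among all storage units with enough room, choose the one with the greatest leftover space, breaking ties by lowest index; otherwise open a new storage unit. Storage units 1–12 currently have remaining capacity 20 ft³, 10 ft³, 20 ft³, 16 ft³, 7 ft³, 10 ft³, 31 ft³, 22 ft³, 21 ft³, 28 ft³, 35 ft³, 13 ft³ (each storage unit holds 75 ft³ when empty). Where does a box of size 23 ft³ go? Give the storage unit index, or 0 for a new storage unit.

11

Storage units with room: storage unit 7 (31 ft³), storage unit 10 (28 ft³), storage unit 11 (35 ft³).
Most room is storage unit 11 with 35 ft³ free.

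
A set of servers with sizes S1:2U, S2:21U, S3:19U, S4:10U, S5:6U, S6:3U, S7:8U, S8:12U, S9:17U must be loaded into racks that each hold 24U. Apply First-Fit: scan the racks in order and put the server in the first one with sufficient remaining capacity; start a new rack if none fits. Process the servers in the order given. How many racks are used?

S1 (2U) → rack 1 (remaining 22U)
S2 (21U) → rack 1 (remaining 1U)
S3 (19U) → rack 2 (remaining 5U)
S4 (10U) → rack 3 (remaining 14U)
S5 (6U) → rack 3 (remaining 8U)
S6 (3U) → rack 2 (remaining 2U)
S7 (8U) → rack 3 (remaining 0U)
S8 (12U) → rack 4 (remaining 12U)
S9 (17U) → rack 5 (remaining 7U)

5 racks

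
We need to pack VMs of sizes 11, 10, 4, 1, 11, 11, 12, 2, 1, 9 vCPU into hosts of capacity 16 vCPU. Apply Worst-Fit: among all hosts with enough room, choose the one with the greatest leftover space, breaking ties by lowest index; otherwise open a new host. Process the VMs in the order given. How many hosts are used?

host 1: place 11 vCPU, 5 vCPU left
host 2: place 10 vCPU, 6 vCPU left
host 2: place 4 vCPU, 2 vCPU left
host 1: place 1 vCPU, 4 vCPU left
host 3: place 11 vCPU, 5 vCPU left
host 4: place 11 vCPU, 5 vCPU left
host 5: place 12 vCPU, 4 vCPU left
host 3: place 2 vCPU, 3 vCPU left
host 4: place 1 vCPU, 4 vCPU left
host 6: place 9 vCPU, 7 vCPU left

6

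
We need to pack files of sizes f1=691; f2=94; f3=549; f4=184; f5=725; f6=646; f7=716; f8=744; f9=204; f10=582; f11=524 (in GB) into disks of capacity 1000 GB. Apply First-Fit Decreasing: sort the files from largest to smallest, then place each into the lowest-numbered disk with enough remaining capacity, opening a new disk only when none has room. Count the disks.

Sorted descending: 744, 725, 716, 691, 646, 582, 549, 524, 204, 184, 94.
Put 744 GB in disk 1; 256 GB remain.
Put 725 GB in disk 2; 275 GB remain.
Put 716 GB in disk 3; 284 GB remain.
Put 691 GB in disk 4; 309 GB remain.
Put 646 GB in disk 5; 354 GB remain.
Put 582 GB in disk 6; 418 GB remain.
Put 549 GB in disk 7; 451 GB remain.
Put 524 GB in disk 8; 476 GB remain.
Put 204 GB in disk 1; 52 GB remain.
Put 184 GB in disk 2; 91 GB remain.
Put 94 GB in disk 3; 190 GB remain.
Final disks: [744,204] [725,184] [716,94] [691] [646] [582] [549] [524].

8 disks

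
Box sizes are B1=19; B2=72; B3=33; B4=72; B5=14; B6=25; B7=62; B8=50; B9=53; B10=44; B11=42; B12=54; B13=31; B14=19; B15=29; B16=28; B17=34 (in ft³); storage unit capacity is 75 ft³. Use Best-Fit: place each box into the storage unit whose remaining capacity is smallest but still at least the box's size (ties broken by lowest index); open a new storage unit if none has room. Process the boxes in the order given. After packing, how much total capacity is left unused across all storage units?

69

storage unit 1: place B1 (19 ft³), 56 ft³ left
storage unit 2: place B2 (72 ft³), 3 ft³ left
storage unit 1: place B3 (33 ft³), 23 ft³ left
storage unit 3: place B4 (72 ft³), 3 ft³ left
storage unit 1: place B5 (14 ft³), 9 ft³ left
storage unit 4: place B6 (25 ft³), 50 ft³ left
storage unit 5: place B7 (62 ft³), 13 ft³ left
storage unit 4: place B8 (50 ft³), 0 ft³ left
storage unit 6: place B9 (53 ft³), 22 ft³ left
storage unit 7: place B10 (44 ft³), 31 ft³ left
storage unit 8: place B11 (42 ft³), 33 ft³ left
storage unit 9: place B12 (54 ft³), 21 ft³ left
storage unit 7: place B13 (31 ft³), 0 ft³ left
storage unit 9: place B14 (19 ft³), 2 ft³ left
storage unit 8: place B15 (29 ft³), 4 ft³ left
storage unit 10: place B16 (28 ft³), 47 ft³ left
storage unit 10: place B17 (34 ft³), 13 ft³ left
10 storage units × 75 ft³ = 750 ft³; used 681 ft³; unused 69 ft³.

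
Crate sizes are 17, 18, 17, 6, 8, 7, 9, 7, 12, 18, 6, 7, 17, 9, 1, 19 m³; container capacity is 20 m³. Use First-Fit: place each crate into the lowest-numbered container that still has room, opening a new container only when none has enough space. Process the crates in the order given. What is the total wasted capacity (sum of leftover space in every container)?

17 m³ → container 1 (remaining 3 m³)
18 m³ → container 2 (remaining 2 m³)
17 m³ → container 3 (remaining 3 m³)
6 m³ → container 4 (remaining 14 m³)
8 m³ → container 4 (remaining 6 m³)
7 m³ → container 5 (remaining 13 m³)
9 m³ → container 5 (remaining 4 m³)
7 m³ → container 6 (remaining 13 m³)
12 m³ → container 6 (remaining 1 m³)
18 m³ → container 7 (remaining 2 m³)
6 m³ → container 4 (remaining 0 m³)
7 m³ → container 8 (remaining 13 m³)
17 m³ → container 9 (remaining 3 m³)
9 m³ → container 8 (remaining 4 m³)
1 m³ → container 1 (remaining 2 m³)
19 m³ → container 10 (remaining 1 m³)
10 containers × 20 m³ = 200 m³; used 178 m³; unused 22 m³.

22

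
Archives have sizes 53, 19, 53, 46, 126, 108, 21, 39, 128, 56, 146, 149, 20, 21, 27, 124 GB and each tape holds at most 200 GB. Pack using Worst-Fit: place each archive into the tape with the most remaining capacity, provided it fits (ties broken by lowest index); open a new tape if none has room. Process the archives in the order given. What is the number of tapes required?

53 GB → tape 1 (remaining 147 GB)
19 GB → tape 1 (remaining 128 GB)
53 GB → tape 1 (remaining 75 GB)
46 GB → tape 1 (remaining 29 GB)
126 GB → tape 2 (remaining 74 GB)
108 GB → tape 3 (remaining 92 GB)
21 GB → tape 3 (remaining 71 GB)
39 GB → tape 2 (remaining 35 GB)
128 GB → tape 4 (remaining 72 GB)
56 GB → tape 4 (remaining 16 GB)
146 GB → tape 5 (remaining 54 GB)
149 GB → tape 6 (remaining 51 GB)
20 GB → tape 3 (remaining 51 GB)
21 GB → tape 5 (remaining 33 GB)
27 GB → tape 3 (remaining 24 GB)
124 GB → tape 7 (remaining 76 GB)

7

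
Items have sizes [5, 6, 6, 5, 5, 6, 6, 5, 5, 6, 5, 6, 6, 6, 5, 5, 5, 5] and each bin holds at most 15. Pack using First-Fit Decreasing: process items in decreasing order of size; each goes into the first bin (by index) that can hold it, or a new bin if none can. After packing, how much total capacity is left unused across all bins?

22

Sorted descending: 6, 6, 6, 6, 6, 6, 6, 6, 5, 5, 5, 5, 5, 5, 5, 5, 5, 5.
Put 6 in bin 1; 9 remain.
Put 6 in bin 1; 3 remain.
Put 6 in bin 2; 9 remain.
Put 6 in bin 2; 3 remain.
Put 6 in bin 3; 9 remain.
Put 6 in bin 3; 3 remain.
Put 6 in bin 4; 9 remain.
Put 6 in bin 4; 3 remain.
Put 5 in bin 5; 10 remain.
Put 5 in bin 5; 5 remain.
Put 5 in bin 5; 0 remain.
Put 5 in bin 6; 10 remain.
Put 5 in bin 6; 5 remain.
Put 5 in bin 6; 0 remain.
Put 5 in bin 7; 10 remain.
Put 5 in bin 7; 5 remain.
Put 5 in bin 7; 0 remain.
Put 5 in bin 8; 10 remain.
8 bins × 15 = 120; used 98; unused 22.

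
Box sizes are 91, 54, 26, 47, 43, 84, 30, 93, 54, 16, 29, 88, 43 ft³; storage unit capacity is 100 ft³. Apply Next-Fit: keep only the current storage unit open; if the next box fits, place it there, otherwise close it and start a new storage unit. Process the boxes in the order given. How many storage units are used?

9 storage units

91 ft³ → storage unit 1 (remaining 9 ft³)
54 ft³ → storage unit 2 (remaining 46 ft³)
26 ft³ → storage unit 2 (remaining 20 ft³)
47 ft³ → storage unit 3 (remaining 53 ft³)
43 ft³ → storage unit 3 (remaining 10 ft³)
84 ft³ → storage unit 4 (remaining 16 ft³)
30 ft³ → storage unit 5 (remaining 70 ft³)
93 ft³ → storage unit 6 (remaining 7 ft³)
54 ft³ → storage unit 7 (remaining 46 ft³)
16 ft³ → storage unit 7 (remaining 30 ft³)
29 ft³ → storage unit 7 (remaining 1 ft³)
88 ft³ → storage unit 8 (remaining 12 ft³)
43 ft³ → storage unit 9 (remaining 57 ft³)
Final storage units: [91] [54,26] [47,43] [84] [30] [93] [54,16,29] [88] [43].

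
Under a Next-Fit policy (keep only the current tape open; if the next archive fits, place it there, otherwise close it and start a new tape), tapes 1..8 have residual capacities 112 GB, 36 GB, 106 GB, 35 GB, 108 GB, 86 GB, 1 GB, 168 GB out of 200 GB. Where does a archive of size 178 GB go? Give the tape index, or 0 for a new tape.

Next-Fit only looks at tape 8, which has 168 GB free.
178 GB does not fit, so a new tape is opened.

0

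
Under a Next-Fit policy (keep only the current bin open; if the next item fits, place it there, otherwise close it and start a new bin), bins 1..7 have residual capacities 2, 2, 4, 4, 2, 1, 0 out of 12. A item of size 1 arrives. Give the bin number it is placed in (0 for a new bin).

0

Next-Fit only looks at bin 7, which has 0 free.
1 does not fit, so a new bin is opened.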